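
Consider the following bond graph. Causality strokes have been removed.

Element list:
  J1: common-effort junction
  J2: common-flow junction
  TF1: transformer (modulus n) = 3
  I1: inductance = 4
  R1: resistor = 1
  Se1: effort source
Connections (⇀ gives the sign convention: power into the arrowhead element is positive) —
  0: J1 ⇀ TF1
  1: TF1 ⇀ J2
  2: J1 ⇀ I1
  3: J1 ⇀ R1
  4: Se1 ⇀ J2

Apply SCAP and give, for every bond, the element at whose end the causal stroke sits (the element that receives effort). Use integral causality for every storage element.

b0 stroke at J1
b1 stroke at TF1
b2 stroke at I1
b3 stroke at R1
b4 stroke at J2

b4 stroke at J2  (Se1: effort source, stroke at far end)
b1 stroke at TF1  (only one flow-in slot at J2)
b0 stroke at J1  (TF1: transformer flips bond 1)
b2 stroke at I1  (common-e at J1 fixed by 0)
b3 stroke at R1  (0-jn J1 has e-setter on 0)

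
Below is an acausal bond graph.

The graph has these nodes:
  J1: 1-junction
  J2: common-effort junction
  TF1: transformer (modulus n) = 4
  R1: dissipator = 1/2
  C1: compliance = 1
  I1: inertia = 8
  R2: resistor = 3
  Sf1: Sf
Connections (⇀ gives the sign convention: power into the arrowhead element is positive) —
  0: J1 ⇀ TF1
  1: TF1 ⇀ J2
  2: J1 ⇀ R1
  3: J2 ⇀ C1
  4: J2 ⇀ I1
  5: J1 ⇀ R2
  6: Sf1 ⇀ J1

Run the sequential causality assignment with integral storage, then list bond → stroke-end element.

bond 0 stroke→J1
bond 1 stroke→TF1
bond 2 stroke→J1
bond 3 stroke→J2
bond 4 stroke→I1
bond 5 stroke→J1
bond 6 stroke→Sf1

#6 |Sf1  (Sf1: flow source, stroke at near end)
#0 |J1  (J1: bond 6 brought flow, rest push out)
#2 |J1  (J1 flow already set via bond 6)
#5 |J1  (common-f at J1 fixed by 6)
#1 |TF1  (TF1 one-in-one-out from 0)
#3 |J2  (prefer integral on C1)
#4 |I1  (J2 effort already set via bond 3)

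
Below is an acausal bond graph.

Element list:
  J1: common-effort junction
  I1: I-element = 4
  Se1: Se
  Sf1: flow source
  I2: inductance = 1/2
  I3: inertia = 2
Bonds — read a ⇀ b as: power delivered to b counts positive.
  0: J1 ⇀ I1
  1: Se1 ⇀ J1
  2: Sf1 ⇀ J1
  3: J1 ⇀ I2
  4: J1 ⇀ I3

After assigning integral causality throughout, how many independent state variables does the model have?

3  (I1, I2, I3 all integral)

#1 →J1  (Se1: effort source, stroke at far end)
#2 →Sf1  (source Sf1 imposes f)
#0 →I1  (J1: bond 1 brought effort, rest push out)
#3 →I2  (common-e at J1 fixed by 1)
#4 →I3  (0-jn J1 has e-setter on 1)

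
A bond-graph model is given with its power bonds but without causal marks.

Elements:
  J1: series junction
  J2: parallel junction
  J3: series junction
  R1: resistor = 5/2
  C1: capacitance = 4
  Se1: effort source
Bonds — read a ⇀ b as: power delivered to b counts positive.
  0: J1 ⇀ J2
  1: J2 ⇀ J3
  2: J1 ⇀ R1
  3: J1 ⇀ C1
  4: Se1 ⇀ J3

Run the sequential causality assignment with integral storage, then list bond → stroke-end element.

#4 |J3  (Se1 (Se) sets effort on bond)
#1 |J2  (J3 needs exactly one f-in)
#0 |J1  (common-e at J2 fixed by 1)
#3 |J1  (C1: C, integral causality)
#2 |R1  (J1: last free bond brings flow in)

β0 |J1
β1 |J2
β2 |R1
β3 |J1
β4 |J3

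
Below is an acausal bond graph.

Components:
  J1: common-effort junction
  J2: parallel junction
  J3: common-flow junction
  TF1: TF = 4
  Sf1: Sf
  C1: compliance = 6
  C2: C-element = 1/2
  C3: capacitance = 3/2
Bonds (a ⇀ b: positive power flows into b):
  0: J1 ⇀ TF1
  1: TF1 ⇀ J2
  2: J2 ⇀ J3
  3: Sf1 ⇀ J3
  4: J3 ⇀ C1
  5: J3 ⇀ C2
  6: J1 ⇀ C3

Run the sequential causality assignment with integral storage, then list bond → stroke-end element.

#3 stroke at Sf1  (source Sf1 imposes f)
#2 stroke at J3  (common-f at J3 fixed by 3)
#4 stroke at J3  (common-f at J3 fixed by 3)
#5 stroke at J3  (J3 flow already set via bond 3)
#1 stroke at J2  (only one effort-in slot at J2)
#0 stroke at TF1  (through TF1, causality passes straight; one stroke at TF1)
#6 stroke at J1  (closing 0-jn rule on J1)

bond 0 →TF1
bond 1 →J2
bond 2 →J3
bond 3 →Sf1
bond 4 →J3
bond 5 →J3
bond 6 →J1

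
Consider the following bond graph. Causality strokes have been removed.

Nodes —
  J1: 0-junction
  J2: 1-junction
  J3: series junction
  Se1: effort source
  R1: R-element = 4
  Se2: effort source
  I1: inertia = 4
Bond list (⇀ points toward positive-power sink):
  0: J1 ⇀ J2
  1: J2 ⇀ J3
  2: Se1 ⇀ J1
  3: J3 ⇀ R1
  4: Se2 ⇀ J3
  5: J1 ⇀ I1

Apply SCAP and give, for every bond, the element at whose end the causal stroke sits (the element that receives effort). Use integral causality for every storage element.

β0 stroke→J2
β1 stroke→J3
β2 stroke→J1
β3 stroke→R1
β4 stroke→J3
β5 stroke→I1

b2 →J1  (Se1: effort source, stroke at far end)
b4 →J3  (source Se2 imposes e)
b0 →J2  (common-e at J1 fixed by 2)
b5 →I1  (J1: bond 2 brought effort, rest push out)
b1 →J3  (J2 needs exactly one f-in)
b3 →R1  (J3: last free bond brings flow in)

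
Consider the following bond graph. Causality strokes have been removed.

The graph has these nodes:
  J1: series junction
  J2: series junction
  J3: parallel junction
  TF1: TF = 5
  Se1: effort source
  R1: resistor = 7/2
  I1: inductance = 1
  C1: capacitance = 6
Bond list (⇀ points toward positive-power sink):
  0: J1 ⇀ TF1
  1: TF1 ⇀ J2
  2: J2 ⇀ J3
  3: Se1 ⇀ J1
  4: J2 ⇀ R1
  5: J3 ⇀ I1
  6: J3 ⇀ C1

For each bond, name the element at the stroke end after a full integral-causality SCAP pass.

bond 0 stroke at TF1
bond 1 stroke at J2
bond 2 stroke at J2
bond 3 stroke at J1
bond 4 stroke at R1
bond 5 stroke at I1
bond 6 stroke at J3

#3 |J1  (Se1: effort source, stroke at far end)
#0 |TF1  (J1: last free bond brings flow in)
#1 |J2  (TF TF1: opposite of bond 0)
#5 |I1  (I1 integral (f out))
#6 |J3  (C1: C, integral causality)
#2 |J2  (J3: bond 6 brought effort, rest push out)
#4 |R1  (J2 needs exactly one f-in)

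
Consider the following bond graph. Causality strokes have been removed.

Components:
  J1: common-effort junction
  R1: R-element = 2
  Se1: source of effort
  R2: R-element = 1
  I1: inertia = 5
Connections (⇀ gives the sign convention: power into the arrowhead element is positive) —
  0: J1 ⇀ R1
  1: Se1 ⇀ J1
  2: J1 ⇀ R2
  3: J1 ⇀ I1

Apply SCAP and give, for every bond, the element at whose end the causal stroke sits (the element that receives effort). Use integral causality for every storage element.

#1 |J1  (Se1 fixes effort; stroke away)
#0 |R1  (J1: bond 1 brought effort, rest push out)
#2 |R2  (common-e at J1 fixed by 1)
#3 |I1  (J1: bond 1 brought effort, rest push out)

b0 stroke at R1
b1 stroke at J1
b2 stroke at R2
b3 stroke at I1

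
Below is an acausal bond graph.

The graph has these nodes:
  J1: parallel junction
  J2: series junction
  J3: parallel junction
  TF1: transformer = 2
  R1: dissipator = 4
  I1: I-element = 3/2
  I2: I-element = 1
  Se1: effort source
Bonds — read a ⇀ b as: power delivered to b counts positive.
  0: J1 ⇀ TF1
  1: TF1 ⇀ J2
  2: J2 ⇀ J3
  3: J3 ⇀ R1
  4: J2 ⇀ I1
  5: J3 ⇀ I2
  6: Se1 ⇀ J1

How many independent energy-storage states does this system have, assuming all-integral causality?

bond 6 |J1  (source Se1 imposes e)
bond 0 |TF1  (0-jn J1 has e-setter on 6)
bond 1 |J2  (TF1 one-in-one-out from 0)
bond 4 |I1  (I1: I, integral causality)
bond 2 |J2  (common-f at J2 fixed by 4)
bond 5 |I2  (prefer integral on I2)
bond 3 |J3  (only one effort-in slot at J3)

2  (I1, I2 all integral)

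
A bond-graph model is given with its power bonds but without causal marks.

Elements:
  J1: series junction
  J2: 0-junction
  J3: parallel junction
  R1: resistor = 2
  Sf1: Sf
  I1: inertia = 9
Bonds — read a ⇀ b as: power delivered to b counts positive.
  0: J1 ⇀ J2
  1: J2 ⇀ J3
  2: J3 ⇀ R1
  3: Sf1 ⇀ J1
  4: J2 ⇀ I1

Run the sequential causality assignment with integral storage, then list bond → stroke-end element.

#3 →Sf1  (Sf1: flow source, stroke at near end)
#0 →J1  (1-jn J1 has f-setter on 3)
#4 →I1  (prefer integral on I1)
#1 →J2  (only one effort-in slot at J2)
#2 →J3  (J3: last free bond brings effort in)

b0 |J1
b1 |J2
b2 |J3
b3 |Sf1
b4 |I1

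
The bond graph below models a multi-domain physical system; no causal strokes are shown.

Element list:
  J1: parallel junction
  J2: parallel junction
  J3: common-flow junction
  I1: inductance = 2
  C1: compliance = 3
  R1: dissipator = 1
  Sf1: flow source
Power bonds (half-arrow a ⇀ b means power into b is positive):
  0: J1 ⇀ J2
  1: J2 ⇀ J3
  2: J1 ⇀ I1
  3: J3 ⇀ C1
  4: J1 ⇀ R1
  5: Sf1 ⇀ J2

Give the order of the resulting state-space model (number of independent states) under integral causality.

bond 5 →Sf1  (source Sf1 imposes f)
bond 2 →I1  (I1 outputs flow p/I1)
bond 3 →J3  (C1: C, integral causality)
bond 1 →J2  (J3 needs exactly one f-in)
bond 0 →J1  (common-e at J2 fixed by 1)
bond 4 →R1  (0-jn J1 has e-setter on 0)

2  (C1, I1 all integral)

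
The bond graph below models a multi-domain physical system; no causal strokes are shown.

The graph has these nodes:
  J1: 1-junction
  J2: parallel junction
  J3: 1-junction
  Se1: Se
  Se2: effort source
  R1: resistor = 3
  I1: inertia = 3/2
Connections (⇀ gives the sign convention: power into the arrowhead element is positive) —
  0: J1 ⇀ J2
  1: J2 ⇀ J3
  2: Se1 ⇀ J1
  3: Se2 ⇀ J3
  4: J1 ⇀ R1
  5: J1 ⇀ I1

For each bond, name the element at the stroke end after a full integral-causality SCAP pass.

β2 →J1  (source Se1 imposes e)
β3 →J3  (Se2: effort source, stroke at far end)
β1 →J2  (only one flow-in slot at J3)
β0 →J1  (J2: bond 1 brought effort, rest push out)
β5 →I1  (prefer integral on I1)
β4 →J1  (J1: bond 5 brought flow, rest push out)

b0 |J1
b1 |J2
b2 |J1
b3 |J3
b4 |J1
b5 |I1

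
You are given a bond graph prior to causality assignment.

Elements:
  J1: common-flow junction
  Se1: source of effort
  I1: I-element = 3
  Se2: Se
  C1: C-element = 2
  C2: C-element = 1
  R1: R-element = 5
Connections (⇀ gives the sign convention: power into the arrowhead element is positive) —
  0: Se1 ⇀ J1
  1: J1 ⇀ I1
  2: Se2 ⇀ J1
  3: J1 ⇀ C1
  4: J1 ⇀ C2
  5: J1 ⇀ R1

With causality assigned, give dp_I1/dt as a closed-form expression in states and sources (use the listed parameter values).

dp_I1/dt = E_Se1 + E_Se2 - 5*p_I1/3 - q_C1/2 - q_C2

b0 →J1  (Se1 (Se) sets effort on bond)
b2 →J1  (source Se2 imposes e)
b1 →I1  (prefer integral on I1)
b3 →J1  (1-jn J1 has f-setter on 1)
b4 →J1  (1-jn J1 has f-setter on 1)
b5 →J1  (J1 flow already set via bond 1)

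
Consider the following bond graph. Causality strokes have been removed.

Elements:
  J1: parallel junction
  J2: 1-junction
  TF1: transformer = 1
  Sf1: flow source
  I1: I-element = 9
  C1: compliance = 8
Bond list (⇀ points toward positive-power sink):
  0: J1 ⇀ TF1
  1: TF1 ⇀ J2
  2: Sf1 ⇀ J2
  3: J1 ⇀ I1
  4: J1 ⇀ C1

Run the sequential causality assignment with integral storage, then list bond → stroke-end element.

#0 →TF1
#1 →J2
#2 →Sf1
#3 →I1
#4 →J1

bond 2 stroke→Sf1  (Sf1: flow source, stroke at near end)
bond 1 stroke→J2  (common-f at J2 fixed by 2)
bond 0 stroke→TF1  (through TF1, causality passes straight; one stroke at TF1)
bond 3 stroke→I1  (prefer integral on I1)
bond 4 stroke→J1  (only one effort-in slot at J1)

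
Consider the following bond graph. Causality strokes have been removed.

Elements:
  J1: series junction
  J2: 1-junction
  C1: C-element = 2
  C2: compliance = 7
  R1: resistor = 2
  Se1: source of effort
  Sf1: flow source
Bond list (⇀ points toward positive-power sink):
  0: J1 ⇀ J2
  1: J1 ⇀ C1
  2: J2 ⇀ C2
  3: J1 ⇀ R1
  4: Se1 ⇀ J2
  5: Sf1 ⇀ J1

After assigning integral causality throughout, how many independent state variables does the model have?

#4 |J2  (Se1 (Se) sets effort on bond)
#5 |Sf1  (source Sf1 imposes f)
#0 |J1  (common-f at J1 fixed by 5)
#1 |J1  (1-jn J1 has f-setter on 5)
#3 |J1  (common-f at J1 fixed by 5)
#2 |J2  (common-f at J2 fixed by 0)

2  (C1, C2 all integral)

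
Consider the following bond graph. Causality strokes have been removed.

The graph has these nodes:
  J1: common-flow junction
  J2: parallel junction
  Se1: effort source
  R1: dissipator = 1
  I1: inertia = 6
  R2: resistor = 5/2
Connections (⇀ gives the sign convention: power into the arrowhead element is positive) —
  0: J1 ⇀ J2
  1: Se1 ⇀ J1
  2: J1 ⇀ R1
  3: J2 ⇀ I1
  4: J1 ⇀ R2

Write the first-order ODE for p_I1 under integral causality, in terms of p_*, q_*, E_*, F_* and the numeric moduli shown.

dp_I1/dt = E_Se1 - 7*p_I1/12

b1 stroke→J1  (Se1 (Se) sets effort on bond)
b3 stroke→I1  (I1 outputs flow p/I1)
b0 stroke→J2  (only one effort-in slot at J2)
b2 stroke→J1  (J1 flow already set via bond 0)
b4 stroke→J1  (1-jn J1 has f-setter on 0)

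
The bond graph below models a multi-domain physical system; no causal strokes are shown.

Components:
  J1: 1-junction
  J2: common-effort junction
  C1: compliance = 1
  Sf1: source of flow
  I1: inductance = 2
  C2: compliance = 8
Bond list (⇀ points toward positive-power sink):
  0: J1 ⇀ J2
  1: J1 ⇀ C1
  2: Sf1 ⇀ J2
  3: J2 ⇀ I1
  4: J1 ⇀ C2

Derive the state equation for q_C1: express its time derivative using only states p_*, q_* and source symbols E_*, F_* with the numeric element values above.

b2 stroke→Sf1  (source Sf1 imposes f)
b1 stroke→J1  (C1 integral (e out))
b3 stroke→I1  (I1 integral (f out))
b0 stroke→J2  (only one effort-in slot at J2)
b4 stroke→J1  (1-jn J1 has f-setter on 0)

dq_C1/dt = -F_Sf1 + p_I1/2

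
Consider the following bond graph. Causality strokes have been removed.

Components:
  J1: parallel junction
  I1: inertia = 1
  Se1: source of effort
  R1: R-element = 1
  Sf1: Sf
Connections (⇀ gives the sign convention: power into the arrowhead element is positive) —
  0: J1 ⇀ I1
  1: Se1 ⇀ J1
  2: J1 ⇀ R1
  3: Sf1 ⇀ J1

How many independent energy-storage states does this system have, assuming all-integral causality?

#1 |J1  (Se1 fixes effort; stroke away)
#3 |Sf1  (Sf1 fixes flow; stroke at Sf1)
#0 |I1  (common-e at J1 fixed by 1)
#2 |R1  (0-jn J1 has e-setter on 1)

1  (I1 all integral)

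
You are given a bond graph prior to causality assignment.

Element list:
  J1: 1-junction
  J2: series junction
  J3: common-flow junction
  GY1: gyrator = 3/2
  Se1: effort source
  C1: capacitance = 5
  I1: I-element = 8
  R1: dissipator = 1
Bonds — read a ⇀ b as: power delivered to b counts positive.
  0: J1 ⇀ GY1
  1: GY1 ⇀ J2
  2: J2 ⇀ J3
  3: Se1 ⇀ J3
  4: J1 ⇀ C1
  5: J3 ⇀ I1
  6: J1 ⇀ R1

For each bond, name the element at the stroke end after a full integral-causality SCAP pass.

b0 stroke→J1
b1 stroke→J2
b2 stroke→J3
b3 stroke→J3
b4 stroke→J1
b5 stroke→I1
b6 stroke→R1

bond 3 |J3  (Se1: effort source, stroke at far end)
bond 4 |J1  (C1 outputs effort q/C1)
bond 5 |I1  (prefer integral on I1)
bond 2 |J3  (1-jn J3 has f-setter on 5)
bond 1 |J2  (1-jn J2 has f-setter on 2)
bond 0 |J1  (GY1 both-in/both-out from 1)
bond 6 |R1  (only one flow-in slot at J1)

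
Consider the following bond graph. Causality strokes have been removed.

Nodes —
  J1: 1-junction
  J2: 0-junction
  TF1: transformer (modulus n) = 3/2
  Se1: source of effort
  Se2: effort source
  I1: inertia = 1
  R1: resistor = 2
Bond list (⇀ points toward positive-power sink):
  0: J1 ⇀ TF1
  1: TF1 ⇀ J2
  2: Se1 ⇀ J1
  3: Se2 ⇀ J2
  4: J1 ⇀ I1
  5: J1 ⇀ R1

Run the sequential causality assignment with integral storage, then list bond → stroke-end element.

#0 |J1
#1 |TF1
#2 |J1
#3 |J2
#4 |I1
#5 |J1

bond 2 |J1  (Se1 fixes effort; stroke away)
bond 3 |J2  (Se2 (Se) sets effort on bond)
bond 1 |TF1  (common-e at J2 fixed by 3)
bond 0 |J1  (TF1: transformer flips bond 1)
bond 4 |I1  (I1: I, integral causality)
bond 5 |J1  (J1 flow already set via bond 4)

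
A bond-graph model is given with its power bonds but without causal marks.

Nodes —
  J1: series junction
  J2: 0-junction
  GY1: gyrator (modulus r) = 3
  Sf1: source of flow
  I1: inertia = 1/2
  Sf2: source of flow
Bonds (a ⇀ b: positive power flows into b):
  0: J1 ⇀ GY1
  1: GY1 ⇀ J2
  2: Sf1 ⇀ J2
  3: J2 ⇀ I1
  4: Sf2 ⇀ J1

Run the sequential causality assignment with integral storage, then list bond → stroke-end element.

#0 |J1
#1 |J2
#2 |Sf1
#3 |I1
#4 |Sf2

bond 2 stroke at Sf1  (Sf1 fixes flow; stroke at Sf1)
bond 4 stroke at Sf2  (Sf2: flow source, stroke at near end)
bond 0 stroke at J1  (1-jn J1 has f-setter on 4)
bond 1 stroke at J2  (GY GY1: same side as bond 0)
bond 3 stroke at I1  (0-jn J2 has e-setter on 1)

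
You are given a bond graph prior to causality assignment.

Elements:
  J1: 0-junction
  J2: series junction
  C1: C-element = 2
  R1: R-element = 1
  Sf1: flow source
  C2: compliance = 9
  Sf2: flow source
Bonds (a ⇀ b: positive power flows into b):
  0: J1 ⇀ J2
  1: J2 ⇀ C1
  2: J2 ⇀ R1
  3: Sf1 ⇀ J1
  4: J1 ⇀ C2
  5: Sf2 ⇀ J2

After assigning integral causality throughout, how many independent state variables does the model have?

#3 stroke→Sf1  (Sf1 (Sf) sets flow on bond)
#5 stroke→Sf2  (source Sf2 imposes f)
#0 stroke→J2  (1-jn J2 has f-setter on 5)
#1 stroke→J2  (1-jn J2 has f-setter on 5)
#2 stroke→J2  (1-jn J2 has f-setter on 5)
#4 stroke→J1  (closing 0-jn rule on J1)

2  (C1, C2 all integral)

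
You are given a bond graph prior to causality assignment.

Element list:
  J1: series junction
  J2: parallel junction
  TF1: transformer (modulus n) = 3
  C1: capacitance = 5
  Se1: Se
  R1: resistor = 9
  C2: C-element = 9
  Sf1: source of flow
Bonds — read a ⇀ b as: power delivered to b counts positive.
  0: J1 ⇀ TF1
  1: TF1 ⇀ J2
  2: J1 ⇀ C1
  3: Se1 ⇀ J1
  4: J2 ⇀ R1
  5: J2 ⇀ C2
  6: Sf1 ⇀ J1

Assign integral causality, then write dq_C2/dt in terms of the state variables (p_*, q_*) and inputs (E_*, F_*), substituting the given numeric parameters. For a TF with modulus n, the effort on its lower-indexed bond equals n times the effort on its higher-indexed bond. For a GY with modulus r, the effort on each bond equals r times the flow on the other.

dq_C2/dt = 3*F_Sf1 - q_C2/81

#3 |J1  (Se1 (Se) sets effort on bond)
#6 |Sf1  (Sf1 (Sf) sets flow on bond)
#0 |J1  (J1 flow already set via bond 6)
#2 |J1  (common-f at J1 fixed by 6)
#1 |TF1  (TF TF1: opposite of bond 0)
#5 |J2  (C2 integral (e out))
#4 |R1  (J2 effort already set via bond 5)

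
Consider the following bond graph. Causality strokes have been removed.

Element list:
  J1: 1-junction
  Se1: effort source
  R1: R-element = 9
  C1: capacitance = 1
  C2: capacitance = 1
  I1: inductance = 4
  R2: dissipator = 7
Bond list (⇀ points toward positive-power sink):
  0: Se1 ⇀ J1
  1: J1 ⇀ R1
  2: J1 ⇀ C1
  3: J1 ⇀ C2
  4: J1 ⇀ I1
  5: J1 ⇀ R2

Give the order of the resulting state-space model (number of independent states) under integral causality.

3  (C1, C2, I1 all integral)

#0 stroke→J1  (Se1 fixes effort; stroke away)
#2 stroke→J1  (C1: C, integral causality)
#3 stroke→J1  (prefer integral on C2)
#4 stroke→I1  (I1: I, integral causality)
#1 stroke→J1  (J1: bond 4 brought flow, rest push out)
#5 stroke→J1  (common-f at J1 fixed by 4)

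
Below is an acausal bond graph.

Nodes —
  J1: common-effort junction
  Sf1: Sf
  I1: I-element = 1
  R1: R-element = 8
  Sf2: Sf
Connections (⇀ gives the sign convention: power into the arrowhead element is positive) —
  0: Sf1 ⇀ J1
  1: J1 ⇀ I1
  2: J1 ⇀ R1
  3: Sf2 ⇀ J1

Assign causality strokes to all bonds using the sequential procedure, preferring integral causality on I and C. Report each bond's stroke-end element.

bond 0 →Sf1
bond 1 →I1
bond 2 →J1
bond 3 →Sf2

b0 →Sf1  (Sf1: flow source, stroke at near end)
b3 →Sf2  (source Sf2 imposes f)
b1 →I1  (I1 integral (f out))
b2 →J1  (closing 0-jn rule on J1)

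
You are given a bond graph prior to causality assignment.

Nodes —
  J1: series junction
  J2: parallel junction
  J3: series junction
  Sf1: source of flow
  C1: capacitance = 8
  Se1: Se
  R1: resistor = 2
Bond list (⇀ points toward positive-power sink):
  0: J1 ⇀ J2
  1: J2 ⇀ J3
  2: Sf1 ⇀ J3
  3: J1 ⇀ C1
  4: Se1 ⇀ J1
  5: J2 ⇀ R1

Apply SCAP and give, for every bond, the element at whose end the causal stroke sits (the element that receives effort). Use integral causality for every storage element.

β2 →Sf1  (source Sf1 imposes f)
β4 →J1  (source Se1 imposes e)
β1 →J3  (1-jn J3 has f-setter on 2)
β3 →J1  (C1: C, integral causality)
β0 →J2  (only one flow-in slot at J1)
β5 →R1  (J2: bond 0 brought effort, rest push out)

bond 0 stroke→J2
bond 1 stroke→J3
bond 2 stroke→Sf1
bond 3 stroke→J1
bond 4 stroke→J1
bond 5 stroke→R1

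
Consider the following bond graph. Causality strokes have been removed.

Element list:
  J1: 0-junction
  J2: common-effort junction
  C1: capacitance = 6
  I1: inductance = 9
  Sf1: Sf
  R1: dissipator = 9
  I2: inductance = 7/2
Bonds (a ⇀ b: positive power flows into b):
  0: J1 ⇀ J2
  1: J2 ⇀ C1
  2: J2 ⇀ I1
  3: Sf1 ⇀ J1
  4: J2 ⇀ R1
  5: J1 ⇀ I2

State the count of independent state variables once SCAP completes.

3  (C1, I1, I2 all integral)

bond 3 |Sf1  (Sf1 fixes flow; stroke at Sf1)
bond 1 |J2  (C1 outputs effort q/C1)
bond 0 |J1  (0-jn J2 has e-setter on 1)
bond 2 |I1  (J2 effort already set via bond 1)
bond 4 |R1  (0-jn J2 has e-setter on 1)
bond 5 |I2  (0-jn J1 has e-setter on 0)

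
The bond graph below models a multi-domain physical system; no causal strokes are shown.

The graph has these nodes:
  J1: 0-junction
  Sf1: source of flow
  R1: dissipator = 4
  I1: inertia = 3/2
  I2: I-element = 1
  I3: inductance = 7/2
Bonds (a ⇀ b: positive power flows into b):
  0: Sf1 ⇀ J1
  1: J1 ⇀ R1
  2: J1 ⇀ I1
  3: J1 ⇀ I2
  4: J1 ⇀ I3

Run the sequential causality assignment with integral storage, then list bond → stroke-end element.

β0 |Sf1
β1 |J1
β2 |I1
β3 |I2
β4 |I3

β0 |Sf1  (source Sf1 imposes f)
β2 |I1  (I1 outputs flow p/I1)
β3 |I2  (I2 integral (f out))
β4 |I3  (prefer integral on I3)
β1 |J1  (closing 0-jn rule on J1)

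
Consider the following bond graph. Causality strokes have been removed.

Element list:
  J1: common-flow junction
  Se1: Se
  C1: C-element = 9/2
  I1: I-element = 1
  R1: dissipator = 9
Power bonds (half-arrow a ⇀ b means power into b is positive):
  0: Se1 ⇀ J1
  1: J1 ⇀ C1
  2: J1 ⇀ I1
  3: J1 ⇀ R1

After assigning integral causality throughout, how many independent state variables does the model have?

2  (C1, I1 all integral)

#0 stroke at J1  (Se1: effort source, stroke at far end)
#1 stroke at J1  (C1: C, integral causality)
#2 stroke at I1  (I1: I, integral causality)
#3 stroke at J1  (common-f at J1 fixed by 2)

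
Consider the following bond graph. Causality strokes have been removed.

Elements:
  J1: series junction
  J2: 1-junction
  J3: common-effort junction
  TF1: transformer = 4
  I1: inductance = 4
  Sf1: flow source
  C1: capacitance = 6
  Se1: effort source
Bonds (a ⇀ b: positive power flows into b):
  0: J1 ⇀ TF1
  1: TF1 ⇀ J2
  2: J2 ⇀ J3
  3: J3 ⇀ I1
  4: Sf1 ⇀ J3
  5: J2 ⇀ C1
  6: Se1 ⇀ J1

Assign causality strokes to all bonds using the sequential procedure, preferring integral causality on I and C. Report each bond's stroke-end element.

b0 |TF1
b1 |J2
b2 |J3
b3 |I1
b4 |Sf1
b5 |J2
b6 |J1

b4 |Sf1  (Sf1: flow source, stroke at near end)
b6 |J1  (Se1: effort source, stroke at far end)
b0 |TF1  (closing 1-jn rule on J1)
b1 |J2  (TF1 one-in-one-out from 0)
b3 |I1  (I1 integral (f out))
b2 |J3  (only one effort-in slot at J3)
b5 |J2  (common-f at J2 fixed by 2)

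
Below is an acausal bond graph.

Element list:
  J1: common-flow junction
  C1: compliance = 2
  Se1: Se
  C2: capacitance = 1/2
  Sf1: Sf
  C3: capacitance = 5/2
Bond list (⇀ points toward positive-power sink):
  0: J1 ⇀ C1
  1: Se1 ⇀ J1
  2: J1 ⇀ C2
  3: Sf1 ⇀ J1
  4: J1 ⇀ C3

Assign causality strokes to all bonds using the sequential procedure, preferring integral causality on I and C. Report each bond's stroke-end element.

b1 stroke at J1  (source Se1 imposes e)
b3 stroke at Sf1  (Sf1 (Sf) sets flow on bond)
b0 stroke at J1  (1-jn J1 has f-setter on 3)
b2 stroke at J1  (J1: bond 3 brought flow, rest push out)
b4 stroke at J1  (1-jn J1 has f-setter on 3)

bond 0 →J1
bond 1 →J1
bond 2 →J1
bond 3 →Sf1
bond 4 →J1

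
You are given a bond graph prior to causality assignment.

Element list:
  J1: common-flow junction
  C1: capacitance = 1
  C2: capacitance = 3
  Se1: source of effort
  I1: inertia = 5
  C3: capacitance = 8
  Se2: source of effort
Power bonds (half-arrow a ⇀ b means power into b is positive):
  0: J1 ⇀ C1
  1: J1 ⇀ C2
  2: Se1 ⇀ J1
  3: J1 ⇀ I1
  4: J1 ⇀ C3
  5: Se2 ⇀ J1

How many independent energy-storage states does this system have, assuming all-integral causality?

4  (C1, C2, C3, I1 all integral)

b2 →J1  (Se1 (Se) sets effort on bond)
b5 →J1  (Se2 (Se) sets effort on bond)
b0 →J1  (C1 integral (e out))
b1 →J1  (C2 outputs effort q/C2)
b3 →I1  (I1: I, integral causality)
b4 →J1  (1-jn J1 has f-setter on 3)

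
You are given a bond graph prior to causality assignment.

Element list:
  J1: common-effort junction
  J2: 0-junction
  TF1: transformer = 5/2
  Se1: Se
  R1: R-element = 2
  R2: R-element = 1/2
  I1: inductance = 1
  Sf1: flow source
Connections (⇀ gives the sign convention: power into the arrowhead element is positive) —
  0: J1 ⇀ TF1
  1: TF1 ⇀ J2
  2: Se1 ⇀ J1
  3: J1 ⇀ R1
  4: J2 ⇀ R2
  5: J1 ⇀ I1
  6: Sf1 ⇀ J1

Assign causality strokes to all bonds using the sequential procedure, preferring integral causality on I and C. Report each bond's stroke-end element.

β2 →J1  (source Se1 imposes e)
β6 →Sf1  (Sf1 (Sf) sets flow on bond)
β0 →TF1  (common-e at J1 fixed by 2)
β3 →R1  (J1: bond 2 brought effort, rest push out)
β5 →I1  (J1 effort already set via bond 2)
β1 →J2  (TF1 one-in-one-out from 0)
β4 →R2  (J2: bond 1 brought effort, rest push out)

bond 0 |TF1
bond 1 |J2
bond 2 |J1
bond 3 |R1
bond 4 |R2
bond 5 |I1
bond 6 |Sf1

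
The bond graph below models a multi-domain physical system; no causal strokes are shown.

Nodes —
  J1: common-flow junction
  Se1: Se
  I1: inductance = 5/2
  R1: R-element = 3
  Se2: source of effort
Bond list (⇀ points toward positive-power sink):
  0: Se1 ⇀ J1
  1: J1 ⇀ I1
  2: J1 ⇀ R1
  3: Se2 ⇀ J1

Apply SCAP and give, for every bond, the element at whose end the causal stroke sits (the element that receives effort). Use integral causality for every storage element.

bond 0 stroke→J1
bond 1 stroke→I1
bond 2 stroke→J1
bond 3 stroke→J1

b0 stroke→J1  (Se1 fixes effort; stroke away)
b3 stroke→J1  (Se2: effort source, stroke at far end)
b1 stroke→I1  (prefer integral on I1)
b2 stroke→J1  (J1 flow already set via bond 1)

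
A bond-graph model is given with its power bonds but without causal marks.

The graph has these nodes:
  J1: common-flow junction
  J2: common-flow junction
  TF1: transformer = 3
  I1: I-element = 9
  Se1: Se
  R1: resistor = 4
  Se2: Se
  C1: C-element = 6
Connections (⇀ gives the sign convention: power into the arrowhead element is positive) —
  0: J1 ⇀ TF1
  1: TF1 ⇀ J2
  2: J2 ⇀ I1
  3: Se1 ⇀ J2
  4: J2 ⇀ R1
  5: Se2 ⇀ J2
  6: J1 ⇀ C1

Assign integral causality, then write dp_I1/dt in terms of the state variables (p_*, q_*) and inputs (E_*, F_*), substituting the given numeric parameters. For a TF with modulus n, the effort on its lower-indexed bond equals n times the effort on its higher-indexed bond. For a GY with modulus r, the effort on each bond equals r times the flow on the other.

dp_I1/dt = E_Se1 + E_Se2 - 4*p_I1/9 - q_C1/18

#3 stroke at J2  (Se1 fixes effort; stroke away)
#5 stroke at J2  (Se2 (Se) sets effort on bond)
#2 stroke at I1  (I1 outputs flow p/I1)
#1 stroke at J2  (J2: bond 2 brought flow, rest push out)
#4 stroke at J2  (J2 flow already set via bond 2)
#0 stroke at TF1  (TF TF1: opposite of bond 1)
#6 stroke at J1  (J1 flow already set via bond 0)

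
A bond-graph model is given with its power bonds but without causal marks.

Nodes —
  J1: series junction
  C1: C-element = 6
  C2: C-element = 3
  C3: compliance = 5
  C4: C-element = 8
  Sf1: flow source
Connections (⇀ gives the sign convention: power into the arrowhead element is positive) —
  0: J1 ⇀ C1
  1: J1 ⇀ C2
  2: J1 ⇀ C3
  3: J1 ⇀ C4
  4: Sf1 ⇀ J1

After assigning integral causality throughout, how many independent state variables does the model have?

4  (C1, C2, C3, C4 all integral)

#4 |Sf1  (source Sf1 imposes f)
#0 |J1  (common-f at J1 fixed by 4)
#1 |J1  (J1 flow already set via bond 4)
#2 |J1  (J1 flow already set via bond 4)
#3 |J1  (J1 flow already set via bond 4)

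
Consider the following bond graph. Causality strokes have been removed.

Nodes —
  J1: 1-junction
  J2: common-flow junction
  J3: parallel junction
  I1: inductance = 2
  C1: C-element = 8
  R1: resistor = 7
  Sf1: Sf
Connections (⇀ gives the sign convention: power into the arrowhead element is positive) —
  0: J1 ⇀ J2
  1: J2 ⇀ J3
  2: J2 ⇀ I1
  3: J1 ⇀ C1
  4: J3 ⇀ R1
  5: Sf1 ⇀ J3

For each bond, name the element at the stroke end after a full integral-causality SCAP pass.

b0 stroke→J2
b1 stroke→J2
b2 stroke→I1
b3 stroke→J1
b4 stroke→J3
b5 stroke→Sf1

bond 5 stroke→Sf1  (Sf1 (Sf) sets flow on bond)
bond 2 stroke→I1  (I1 outputs flow p/I1)
bond 0 stroke→J2  (J2 flow already set via bond 2)
bond 1 stroke→J2  (J2 flow already set via bond 2)
bond 4 stroke→J3  (J3 needs exactly one e-in)
bond 3 stroke→J1  (1-jn J1 has f-setter on 0)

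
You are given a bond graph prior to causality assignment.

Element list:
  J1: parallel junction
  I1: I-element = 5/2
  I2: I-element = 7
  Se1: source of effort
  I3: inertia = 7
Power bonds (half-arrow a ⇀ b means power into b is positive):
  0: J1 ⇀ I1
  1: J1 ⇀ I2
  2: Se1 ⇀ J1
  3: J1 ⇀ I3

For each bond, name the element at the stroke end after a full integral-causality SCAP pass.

β2 stroke at J1  (Se1 fixes effort; stroke away)
β0 stroke at I1  (common-e at J1 fixed by 2)
β1 stroke at I2  (J1: bond 2 brought effort, rest push out)
β3 stroke at I3  (J1 effort already set via bond 2)

bond 0 stroke→I1
bond 1 stroke→I2
bond 2 stroke→J1
bond 3 stroke→I3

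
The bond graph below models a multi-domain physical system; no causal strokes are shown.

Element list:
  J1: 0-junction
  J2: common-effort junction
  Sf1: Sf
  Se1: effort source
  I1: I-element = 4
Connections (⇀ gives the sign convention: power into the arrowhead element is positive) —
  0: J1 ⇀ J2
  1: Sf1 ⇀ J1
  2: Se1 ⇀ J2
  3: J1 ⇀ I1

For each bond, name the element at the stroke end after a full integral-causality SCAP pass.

#0 stroke at J1
#1 stroke at Sf1
#2 stroke at J2
#3 stroke at I1

β1 |Sf1  (source Sf1 imposes f)
β2 |J2  (source Se1 imposes e)
β0 |J1  (J2 effort already set via bond 2)
β3 |I1  (J1: bond 0 brought effort, rest push out)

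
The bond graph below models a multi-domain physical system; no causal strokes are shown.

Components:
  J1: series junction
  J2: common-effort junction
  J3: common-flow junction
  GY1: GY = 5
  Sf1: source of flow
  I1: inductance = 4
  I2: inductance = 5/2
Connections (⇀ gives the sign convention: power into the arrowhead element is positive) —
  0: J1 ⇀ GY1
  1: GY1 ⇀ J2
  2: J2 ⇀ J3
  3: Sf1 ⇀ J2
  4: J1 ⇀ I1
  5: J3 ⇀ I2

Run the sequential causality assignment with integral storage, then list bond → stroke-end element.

#3 stroke at Sf1  (Sf1 fixes flow; stroke at Sf1)
#4 stroke at I1  (prefer integral on I1)
#0 stroke at J1  (J1 flow already set via bond 4)
#1 stroke at J2  (through GY1, causality inverts; strokes same side of GY1)
#2 stroke at J3  (J2: bond 1 brought effort, rest push out)
#5 stroke at I2  (only one flow-in slot at J3)

b0 →J1
b1 →J2
b2 →J3
b3 →Sf1
b4 →I1
b5 →I2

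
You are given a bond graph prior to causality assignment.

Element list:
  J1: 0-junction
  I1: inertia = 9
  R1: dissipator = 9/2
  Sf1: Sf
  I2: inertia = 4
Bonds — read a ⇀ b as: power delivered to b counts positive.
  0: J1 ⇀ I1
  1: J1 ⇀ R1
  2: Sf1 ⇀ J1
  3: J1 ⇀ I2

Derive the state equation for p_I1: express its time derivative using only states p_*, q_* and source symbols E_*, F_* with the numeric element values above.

β2 |Sf1  (Sf1: flow source, stroke at near end)
β0 |I1  (prefer integral on I1)
β3 |I2  (I2: I, integral causality)
β1 |J1  (closing 0-jn rule on J1)

dp_I1/dt = 9*F_Sf1/2 - p_I1/2 - 9*p_I2/8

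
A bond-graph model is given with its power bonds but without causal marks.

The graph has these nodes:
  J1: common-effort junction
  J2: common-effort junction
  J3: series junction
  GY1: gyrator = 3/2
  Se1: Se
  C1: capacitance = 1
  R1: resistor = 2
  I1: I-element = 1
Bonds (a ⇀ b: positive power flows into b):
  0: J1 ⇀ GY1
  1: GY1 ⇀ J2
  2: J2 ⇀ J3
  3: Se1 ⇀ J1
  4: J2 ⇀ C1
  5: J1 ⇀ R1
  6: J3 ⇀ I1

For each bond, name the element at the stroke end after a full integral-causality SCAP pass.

b3 →J1  (Se1 (Se) sets effort on bond)
b0 →GY1  (0-jn J1 has e-setter on 3)
b5 →R1  (J1 effort already set via bond 3)
b1 →GY1  (GY1 both-in/both-out from 0)
b4 →J2  (C1: C, integral causality)
b2 →J3  (common-e at J2 fixed by 4)
b6 →I1  (J3 needs exactly one f-in)

#0 stroke→GY1
#1 stroke→GY1
#2 stroke→J3
#3 stroke→J1
#4 stroke→J2
#5 stroke→R1
#6 stroke→I1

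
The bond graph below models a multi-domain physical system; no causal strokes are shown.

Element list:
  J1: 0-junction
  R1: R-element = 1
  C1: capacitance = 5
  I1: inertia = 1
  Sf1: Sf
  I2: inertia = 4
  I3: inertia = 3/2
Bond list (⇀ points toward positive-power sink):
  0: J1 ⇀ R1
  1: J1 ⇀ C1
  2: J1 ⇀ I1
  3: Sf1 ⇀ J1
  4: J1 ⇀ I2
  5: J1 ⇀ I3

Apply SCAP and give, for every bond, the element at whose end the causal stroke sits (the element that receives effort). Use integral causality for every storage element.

β0 |R1
β1 |J1
β2 |I1
β3 |Sf1
β4 |I2
β5 |I3

β3 →Sf1  (Sf1 fixes flow; stroke at Sf1)
β1 →J1  (prefer integral on C1)
β0 →R1  (J1 effort already set via bond 1)
β2 →I1  (J1 effort already set via bond 1)
β4 →I2  (common-e at J1 fixed by 1)
β5 →I3  (common-e at J1 fixed by 1)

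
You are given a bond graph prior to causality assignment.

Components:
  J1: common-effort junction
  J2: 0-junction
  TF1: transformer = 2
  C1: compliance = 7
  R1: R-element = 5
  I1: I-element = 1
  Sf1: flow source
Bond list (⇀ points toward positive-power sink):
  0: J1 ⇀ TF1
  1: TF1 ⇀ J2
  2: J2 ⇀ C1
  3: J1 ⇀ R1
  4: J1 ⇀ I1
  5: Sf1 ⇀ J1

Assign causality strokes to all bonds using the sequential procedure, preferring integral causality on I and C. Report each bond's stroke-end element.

β0 |J1
β1 |TF1
β2 |J2
β3 |R1
β4 |I1
β5 |Sf1

#5 |Sf1  (source Sf1 imposes f)
#2 |J2  (C1: C, integral causality)
#1 |TF1  (J2: bond 2 brought effort, rest push out)
#0 |J1  (TF1: transformer flips bond 1)
#3 |R1  (J1: bond 0 brought effort, rest push out)
#4 |I1  (0-jn J1 has e-setter on 0)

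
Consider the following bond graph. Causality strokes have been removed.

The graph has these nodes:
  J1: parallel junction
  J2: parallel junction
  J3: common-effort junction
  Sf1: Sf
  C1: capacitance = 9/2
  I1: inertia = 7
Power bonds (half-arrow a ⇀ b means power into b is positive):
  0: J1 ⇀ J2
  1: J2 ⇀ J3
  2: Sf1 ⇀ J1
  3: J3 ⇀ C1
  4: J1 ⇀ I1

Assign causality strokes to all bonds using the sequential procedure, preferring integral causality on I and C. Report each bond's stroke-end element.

bond 2 |Sf1  (Sf1 fixes flow; stroke at Sf1)
bond 3 |J3  (C1 integral (e out))
bond 1 |J2  (J3: bond 3 brought effort, rest push out)
bond 0 |J1  (0-jn J2 has e-setter on 1)
bond 4 |I1  (J1 effort already set via bond 0)

b0 stroke→J1
b1 stroke→J2
b2 stroke→Sf1
b3 stroke→J3
b4 stroke→I1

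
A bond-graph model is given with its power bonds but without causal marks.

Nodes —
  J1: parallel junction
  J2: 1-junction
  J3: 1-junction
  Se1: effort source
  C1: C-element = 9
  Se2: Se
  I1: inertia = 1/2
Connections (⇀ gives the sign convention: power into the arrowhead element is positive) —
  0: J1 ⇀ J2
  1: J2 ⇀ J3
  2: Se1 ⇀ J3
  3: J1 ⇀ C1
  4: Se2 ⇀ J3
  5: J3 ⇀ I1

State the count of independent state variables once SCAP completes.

bond 2 |J3  (source Se1 imposes e)
bond 4 |J3  (Se2 (Se) sets effort on bond)
bond 3 |J1  (prefer integral on C1)
bond 0 |J2  (0-jn J1 has e-setter on 3)
bond 1 |J3  (only one flow-in slot at J2)
bond 5 |I1  (only one flow-in slot at J3)

2  (C1, I1 all integral)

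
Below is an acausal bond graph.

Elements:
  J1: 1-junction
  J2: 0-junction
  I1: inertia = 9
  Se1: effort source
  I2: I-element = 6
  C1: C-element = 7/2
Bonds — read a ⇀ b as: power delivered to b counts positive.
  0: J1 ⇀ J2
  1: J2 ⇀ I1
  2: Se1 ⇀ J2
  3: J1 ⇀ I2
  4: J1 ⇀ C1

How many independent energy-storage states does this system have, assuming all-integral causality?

3  (C1, I1, I2 all integral)

#2 →J2  (Se1 (Se) sets effort on bond)
#0 →J1  (J2: bond 2 brought effort, rest push out)
#1 →I1  (J2 effort already set via bond 2)
#3 →I2  (prefer integral on I2)
#4 →J1  (1-jn J1 has f-setter on 3)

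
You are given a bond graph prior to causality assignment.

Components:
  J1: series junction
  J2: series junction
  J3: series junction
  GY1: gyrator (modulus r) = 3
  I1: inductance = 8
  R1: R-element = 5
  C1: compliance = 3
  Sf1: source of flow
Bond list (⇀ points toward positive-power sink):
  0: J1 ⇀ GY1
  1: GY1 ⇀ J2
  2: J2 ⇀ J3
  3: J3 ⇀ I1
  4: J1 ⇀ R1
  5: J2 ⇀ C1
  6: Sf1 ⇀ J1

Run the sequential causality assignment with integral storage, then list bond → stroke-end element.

#0 stroke→J1
#1 stroke→J2
#2 stroke→J3
#3 stroke→I1
#4 stroke→J1
#5 stroke→J2
#6 stroke→Sf1

b6 stroke at Sf1  (Sf1: flow source, stroke at near end)
b0 stroke at J1  (J1 flow already set via bond 6)
b4 stroke at J1  (J1: bond 6 brought flow, rest push out)
b1 stroke at J2  (GY1 both-in/both-out from 0)
b3 stroke at I1  (prefer integral on I1)
b2 stroke at J3  (J3: bond 3 brought flow, rest push out)
b5 stroke at J2  (1-jn J2 has f-setter on 2)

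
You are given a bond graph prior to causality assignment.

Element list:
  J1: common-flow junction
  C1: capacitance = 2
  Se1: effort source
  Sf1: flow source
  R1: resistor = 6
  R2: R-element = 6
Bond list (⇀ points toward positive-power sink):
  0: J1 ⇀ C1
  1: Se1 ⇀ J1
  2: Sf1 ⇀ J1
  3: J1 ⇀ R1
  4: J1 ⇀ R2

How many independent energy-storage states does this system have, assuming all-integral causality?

1  (C1 all integral)

b1 stroke→J1  (Se1 fixes effort; stroke away)
b2 stroke→Sf1  (Sf1 fixes flow; stroke at Sf1)
b0 stroke→J1  (J1 flow already set via bond 2)
b3 stroke→J1  (J1: bond 2 brought flow, rest push out)
b4 stroke→J1  (common-f at J1 fixed by 2)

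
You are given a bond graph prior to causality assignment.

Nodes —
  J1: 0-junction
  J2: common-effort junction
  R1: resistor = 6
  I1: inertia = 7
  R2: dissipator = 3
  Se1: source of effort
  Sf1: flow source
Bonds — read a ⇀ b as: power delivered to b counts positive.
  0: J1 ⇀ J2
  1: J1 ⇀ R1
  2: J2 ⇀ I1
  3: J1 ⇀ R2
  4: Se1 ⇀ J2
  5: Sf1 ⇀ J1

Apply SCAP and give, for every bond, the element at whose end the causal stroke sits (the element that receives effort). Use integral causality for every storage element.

b0 stroke→J1
b1 stroke→R1
b2 stroke→I1
b3 stroke→R2
b4 stroke→J2
b5 stroke→Sf1

#4 stroke at J2  (Se1 fixes effort; stroke away)
#5 stroke at Sf1  (Sf1 (Sf) sets flow on bond)
#0 stroke at J1  (common-e at J2 fixed by 4)
#2 stroke at I1  (J2 effort already set via bond 4)
#1 stroke at R1  (common-e at J1 fixed by 0)
#3 stroke at R2  (common-e at J1 fixed by 0)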